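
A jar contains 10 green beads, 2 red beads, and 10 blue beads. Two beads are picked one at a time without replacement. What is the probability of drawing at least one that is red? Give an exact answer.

41/231

P(no red) = 20/22 × 19/21 = 380/462 = 190/231.
P(at least one) = 1 − 190/231 = 41/231.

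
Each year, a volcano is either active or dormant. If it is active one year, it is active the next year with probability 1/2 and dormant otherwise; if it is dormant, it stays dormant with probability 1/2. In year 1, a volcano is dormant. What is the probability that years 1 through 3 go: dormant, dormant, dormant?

Year 1 is given. For each transition, use the conditional probability from the current state:
P(dormant | dormant) = 1/2; P(dormant | dormant) = 1/2.
P = 1/2 × 1/2 = 1/4.

1/4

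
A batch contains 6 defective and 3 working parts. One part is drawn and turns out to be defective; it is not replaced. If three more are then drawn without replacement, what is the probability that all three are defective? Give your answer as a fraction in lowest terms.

5/28

After the first draw, 5 of the remaining 8 parts are defective.
P = 5/8 × 4/7 × 3/6 = 60/336 = 5/28.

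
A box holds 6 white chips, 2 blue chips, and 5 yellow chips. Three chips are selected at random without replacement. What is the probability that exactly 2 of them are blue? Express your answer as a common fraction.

1/26

One ordering (blue drawn first) has probability 2/13 × 1/12 × 11/11 = 22/1716 = 1/78.
There are C(3,2) = 3 such orderings, each equally likely, so P = 3 × 1/78 = 1/26.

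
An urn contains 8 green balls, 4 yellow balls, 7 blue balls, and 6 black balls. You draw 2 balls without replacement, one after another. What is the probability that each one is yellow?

1/50

P = 4/25 × 3/24 = 12/600 = 1/50.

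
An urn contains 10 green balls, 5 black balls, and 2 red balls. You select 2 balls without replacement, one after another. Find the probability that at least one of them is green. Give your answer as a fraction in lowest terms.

P(no green) = 7/17 × 6/16 = 42/272 = 21/136.
P(at least one) = 1 − 21/136 = 115/136.

115/136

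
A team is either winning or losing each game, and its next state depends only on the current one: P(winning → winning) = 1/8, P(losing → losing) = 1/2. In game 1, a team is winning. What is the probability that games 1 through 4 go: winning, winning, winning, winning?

Game 1 is given. For each transition, use the conditional probability from the current state:
P(winning | winning) = 1/8; P(winning | winning) = 1/8; P(winning | winning) = 1/8.
P = 1/8 × 1/8 × 1/8 = 1/512.

1/512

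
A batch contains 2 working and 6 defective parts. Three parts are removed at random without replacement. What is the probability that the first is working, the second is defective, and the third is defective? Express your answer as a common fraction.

5/28

Each draw changes the counts, so multiply the conditional probabilities along the sequence:
P = 2/8 × 6/7 × 5/6 = 60/336 = 5/28.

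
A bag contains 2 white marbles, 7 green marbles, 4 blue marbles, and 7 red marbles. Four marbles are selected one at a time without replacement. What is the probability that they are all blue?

P(all blue) = 4/20 × 3/19 × 2/18 × 1/17 = 24/116280 = 1/4845.

1/4845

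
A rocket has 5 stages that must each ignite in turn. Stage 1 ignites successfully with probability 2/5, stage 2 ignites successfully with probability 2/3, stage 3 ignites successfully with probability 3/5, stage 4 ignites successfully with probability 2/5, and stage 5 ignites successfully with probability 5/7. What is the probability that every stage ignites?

Multiplying along the chain,
P = 2/5 × 2/3 × 3/5 × 2/5 × 5/7 = 120/2625 = 8/175.

8/175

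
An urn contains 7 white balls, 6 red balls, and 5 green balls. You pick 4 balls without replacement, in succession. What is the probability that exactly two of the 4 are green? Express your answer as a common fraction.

13/51

One ordering (green drawn first) has probability 5/18 × 4/17 × 13/16 × 12/15 = 3120/73440 = 13/306.
There are C(4,2) = 6 such orderings, each equally likely, so P = 6 × 13/306 = 13/51.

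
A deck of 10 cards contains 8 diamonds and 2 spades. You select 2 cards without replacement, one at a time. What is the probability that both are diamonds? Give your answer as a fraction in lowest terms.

P = 8/10 × 7/9 = 56/90 = 28/45.

28/45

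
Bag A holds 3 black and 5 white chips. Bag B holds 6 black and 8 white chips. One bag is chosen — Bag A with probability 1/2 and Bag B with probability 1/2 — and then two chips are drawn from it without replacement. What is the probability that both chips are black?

From Bag A: P(both black) = (3/8)(2/7) = 3/28.
From Bag B: P(both black) = (6/14)(5/13) = 15/91.
Total probability = (1/2)(3/28) + (1/2)(15/91) = 99/728.

99/728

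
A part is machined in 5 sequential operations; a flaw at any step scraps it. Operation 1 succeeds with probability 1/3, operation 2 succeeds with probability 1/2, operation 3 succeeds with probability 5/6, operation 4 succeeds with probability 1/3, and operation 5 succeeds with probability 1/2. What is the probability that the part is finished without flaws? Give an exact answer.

The events are sequential, so multiply the conditional probabilities:
P = 1/3 × 1/2 × 5/6 × 1/3 × 1/2 = 5/216.

5/216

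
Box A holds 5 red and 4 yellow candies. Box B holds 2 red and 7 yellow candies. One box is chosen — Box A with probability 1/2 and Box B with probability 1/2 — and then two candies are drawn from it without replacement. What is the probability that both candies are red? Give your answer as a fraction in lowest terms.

From Box A: P(both red) = (5/9)(4/8) = 5/18.
From Box B: P(both red) = (2/9)(1/8) = 1/36.
Total probability = (1/2)(5/18) + (1/2)(1/36) = 11/72.

11/72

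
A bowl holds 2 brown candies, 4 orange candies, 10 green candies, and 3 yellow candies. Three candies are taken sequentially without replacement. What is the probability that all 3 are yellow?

P(all yellow) = 3/19 × 2/18 × 1/17 = 6/5814 = 1/969.

1/969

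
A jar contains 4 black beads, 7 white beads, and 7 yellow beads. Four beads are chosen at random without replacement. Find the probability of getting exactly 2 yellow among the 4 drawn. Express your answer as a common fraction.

77/204

One ordering (yellow drawn first) has probability 7/18 × 6/17 × 11/16 × 10/15 = 4620/73440 = 77/1224.
There are C(4,2) = 6 such orderings, each equally likely, so P = 6 × 77/1224 = 77/204.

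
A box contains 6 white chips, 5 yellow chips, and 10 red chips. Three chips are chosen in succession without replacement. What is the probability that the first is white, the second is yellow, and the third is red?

5/133

Chain rule:
P = 6/21 × 5/20 × 10/19 = 300/7980 = 5/133.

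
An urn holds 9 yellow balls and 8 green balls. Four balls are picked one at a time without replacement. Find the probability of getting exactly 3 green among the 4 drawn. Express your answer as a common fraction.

18/85

One ordering (green drawn first) has probability 8/17 × 7/16 × 6/15 × 9/14 = 3024/57120 = 9/170.
There are C(4,3) = 4 such orderings, each equally likely, so P = 4 × 9/170 = 18/85.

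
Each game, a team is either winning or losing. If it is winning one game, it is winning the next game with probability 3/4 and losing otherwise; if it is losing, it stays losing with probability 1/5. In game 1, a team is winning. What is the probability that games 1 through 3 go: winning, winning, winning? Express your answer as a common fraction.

9/16

Game 1 is given. For each transition, use the conditional probability from the current state:
P(winning | winning) = 3/4; P(winning | winning) = 3/4.
P = 3/4 × 3/4 = 9/16.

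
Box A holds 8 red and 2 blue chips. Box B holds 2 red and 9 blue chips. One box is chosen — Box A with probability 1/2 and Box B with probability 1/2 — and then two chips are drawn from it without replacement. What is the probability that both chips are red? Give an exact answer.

From Box A: P(both red) = (8/10)(7/9) = 28/45.
From Box B: P(both red) = (2/11)(1/10) = 1/55.
Total probability = (1/2)(28/45) + (1/2)(1/55) = 317/990.

317/990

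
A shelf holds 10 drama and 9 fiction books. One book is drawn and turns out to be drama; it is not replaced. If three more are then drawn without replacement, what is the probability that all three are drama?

After the first draw, 9 of the remaining 18 books are drama.
P = 9/18 × 8/17 × 7/16 = 504/4896 = 7/68.

7/68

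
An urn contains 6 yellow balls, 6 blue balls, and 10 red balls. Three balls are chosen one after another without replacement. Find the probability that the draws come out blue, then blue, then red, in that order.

5/154

Each draw changes the counts, so multiply the conditional probabilities along the sequence:
P = 6/22 × 5/21 × 10/20 = 300/9240 = 5/154.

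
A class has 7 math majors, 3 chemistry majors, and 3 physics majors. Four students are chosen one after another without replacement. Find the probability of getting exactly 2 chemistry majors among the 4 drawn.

27/143

One ordering (chemistry majors drawn first) has probability 3/13 × 2/12 × 10/11 × 9/10 = 540/17160 = 9/286.
There are C(4,2) = 6 such orderings, each equally likely, so P = 6 × 9/286 = 27/143.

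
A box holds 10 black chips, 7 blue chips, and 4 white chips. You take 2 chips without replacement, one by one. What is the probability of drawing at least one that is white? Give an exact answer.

37/105

P(no white) = 17/21 × 16/20 = 272/420 = 68/105.
P(at least one) = 1 − 68/105 = 37/105.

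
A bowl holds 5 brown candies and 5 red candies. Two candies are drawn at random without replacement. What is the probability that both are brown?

P(every draw is brown) = 5/10 × 4/9 = 20/90 = 2/9.

2/9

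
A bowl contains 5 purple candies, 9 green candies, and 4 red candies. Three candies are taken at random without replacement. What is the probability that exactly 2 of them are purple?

One ordering (purple drawn first) has probability 5/18 × 4/17 × 13/16 = 260/4896 = 65/1224.
There are C(3,2) = 3 such orderings, each equally likely, so P = 3 × 65/1224 = 65/408.

65/408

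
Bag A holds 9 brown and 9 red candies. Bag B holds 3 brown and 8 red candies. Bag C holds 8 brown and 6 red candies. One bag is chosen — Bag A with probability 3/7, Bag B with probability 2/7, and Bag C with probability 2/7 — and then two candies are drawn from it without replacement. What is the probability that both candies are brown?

17386/85085

From Bag A: P(both brown) = (9/18)(8/17) = 4/17.
From Bag B: P(both brown) = (3/11)(2/10) = 3/55.
From Bag C: P(both brown) = (8/14)(7/13) = 4/13.
Total probability = (3/7)(4/17) + (2/7)(3/55) + (2/7)(4/13) = 17386/85085.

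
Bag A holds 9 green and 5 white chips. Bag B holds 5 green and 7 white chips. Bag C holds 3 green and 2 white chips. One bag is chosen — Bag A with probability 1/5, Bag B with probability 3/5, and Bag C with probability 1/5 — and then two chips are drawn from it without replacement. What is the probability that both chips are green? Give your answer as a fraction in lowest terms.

From Bag A: P(both green) = (9/14)(8/13) = 36/91.
From Bag B: P(both green) = (5/12)(4/11) = 5/33.
From Bag C: P(both green) = (3/5)(2/4) = 3/10.
Total probability = (1/5)(36/91) + (3/5)(5/33) + (1/5)(3/10) = 11513/50050.

11513/50050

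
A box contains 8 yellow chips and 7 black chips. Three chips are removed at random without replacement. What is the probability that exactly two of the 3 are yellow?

28/65

One ordering (yellow drawn first) has probability 8/15 × 7/14 × 7/13 = 392/2730 = 28/195.
There are C(3,2) = 3 such orderings, each equally likely, so P = 3 × 28/195 = 28/65.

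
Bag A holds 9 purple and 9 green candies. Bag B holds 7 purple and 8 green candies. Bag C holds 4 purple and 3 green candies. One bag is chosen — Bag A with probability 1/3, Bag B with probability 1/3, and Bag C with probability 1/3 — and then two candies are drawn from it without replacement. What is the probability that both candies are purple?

From Bag A: P(both purple) = (9/18)(8/17) = 4/17.
From Bag B: P(both purple) = (7/15)(6/14) = 1/5.
From Bag C: P(both purple) = (4/7)(3/6) = 2/7.
Total probability = (1/3)(4/17) + (1/3)(1/5) + (1/3)(2/7) = 143/595.

143/595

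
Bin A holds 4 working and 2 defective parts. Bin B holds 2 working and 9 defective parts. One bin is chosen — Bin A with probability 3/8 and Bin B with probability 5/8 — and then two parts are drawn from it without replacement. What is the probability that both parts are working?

From Bin A: P(both working) = (4/6)(3/5) = 2/5.
From Bin B: P(both working) = (2/11)(1/10) = 1/55.
Total probability = (3/8)(2/5) + (5/8)(1/55) = 71/440.

71/440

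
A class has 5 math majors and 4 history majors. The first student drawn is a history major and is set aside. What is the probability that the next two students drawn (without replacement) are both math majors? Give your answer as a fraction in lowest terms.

5/14

After the first draw, 5 of the remaining 8 students are math majors.
P = 5/8 × 4/7 = 20/56 = 5/14.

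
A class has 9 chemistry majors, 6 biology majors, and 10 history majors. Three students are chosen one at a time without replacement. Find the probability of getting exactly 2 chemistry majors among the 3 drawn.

One ordering (chemistry majors drawn first) has probability 9/25 × 8/24 × 16/23 = 1152/13800 = 48/575.
There are C(3,2) = 3 such orderings, each equally likely, so P = 3 × 48/575 = 144/575.

144/575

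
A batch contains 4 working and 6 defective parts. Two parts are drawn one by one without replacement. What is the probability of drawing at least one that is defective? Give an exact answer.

13/15

P(no defective) = 4/10 × 3/9 = 12/90 = 2/15.
P(at least one) = 1 − 2/15 = 13/15.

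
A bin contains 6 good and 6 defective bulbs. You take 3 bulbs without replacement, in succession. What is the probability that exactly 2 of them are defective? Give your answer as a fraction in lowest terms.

9/22

One ordering (defective drawn first) has probability 6/12 × 5/11 × 6/10 = 180/1320 = 3/22.
There are C(3,2) = 3 such orderings, each equally likely, so P = 3 × 3/22 = 9/22.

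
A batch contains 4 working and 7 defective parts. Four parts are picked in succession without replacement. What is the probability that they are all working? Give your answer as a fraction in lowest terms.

P = 4/11 × 3/10 × 2/9 × 1/8 = 24/7920 = 1/330.

1/330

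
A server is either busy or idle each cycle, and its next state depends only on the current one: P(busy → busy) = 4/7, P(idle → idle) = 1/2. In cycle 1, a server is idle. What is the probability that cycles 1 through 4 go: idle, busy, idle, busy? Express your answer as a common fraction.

3/28

Cycle 1 is given. For each transition, use the conditional probability from the current state:
P(busy | idle) = 1/2; P(idle | busy) = 3/7; P(busy | idle) = 1/2.
P = 1/2 × 3/7 × 1/2 = 3/28.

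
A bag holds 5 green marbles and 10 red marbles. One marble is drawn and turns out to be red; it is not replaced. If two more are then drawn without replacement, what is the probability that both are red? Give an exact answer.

After the first draw, 9 of the remaining 14 marbles are red.
P = 9/14 × 8/13 = 72/182 = 36/91.

36/91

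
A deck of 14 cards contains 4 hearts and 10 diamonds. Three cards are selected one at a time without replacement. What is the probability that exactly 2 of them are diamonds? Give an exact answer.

45/91

One ordering (diamonds drawn first) has probability 10/14 × 9/13 × 4/12 = 360/2184 = 15/91.
There are C(3,2) = 3 such orderings, each equally likely, so P = 3 × 15/91 = 45/91.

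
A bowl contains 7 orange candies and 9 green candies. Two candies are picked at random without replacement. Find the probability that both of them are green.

3/10

P = 9/16 × 8/15 = 72/240 = 3/10.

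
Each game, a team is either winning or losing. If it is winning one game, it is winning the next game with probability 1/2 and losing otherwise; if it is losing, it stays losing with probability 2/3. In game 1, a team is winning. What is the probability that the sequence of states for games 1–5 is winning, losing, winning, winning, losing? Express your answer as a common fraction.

1/24

Game 1 is given. For each transition, use the conditional probability from the current state:
P(losing | winning) = 1/2; P(winning | losing) = 1/3; P(winning | winning) = 1/2; P(losing | winning) = 1/2.
P = 1/2 × 1/3 × 1/2 × 1/2 = 1/24.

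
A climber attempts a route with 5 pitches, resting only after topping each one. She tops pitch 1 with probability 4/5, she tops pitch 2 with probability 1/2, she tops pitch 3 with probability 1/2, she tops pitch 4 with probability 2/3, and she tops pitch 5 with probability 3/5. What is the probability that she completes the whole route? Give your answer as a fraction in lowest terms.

Multiplying along the chain,
P = 4/5 × 1/2 × 1/2 × 2/3 × 3/5 = 24/300 = 2/25.

2/25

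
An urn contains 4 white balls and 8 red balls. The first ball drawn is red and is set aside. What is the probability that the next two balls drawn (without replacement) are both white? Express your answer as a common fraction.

6/55

With the first ball removed, 4 white remain out of 11.
P = 4/11 × 3/10 = 12/110 = 6/55.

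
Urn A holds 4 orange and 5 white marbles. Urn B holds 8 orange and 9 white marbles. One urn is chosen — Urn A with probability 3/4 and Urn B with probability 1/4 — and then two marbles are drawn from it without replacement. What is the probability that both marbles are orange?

3/17

From Urn A: P(both orange) = (4/9)(3/8) = 1/6.
From Urn B: P(both orange) = (8/17)(7/16) = 7/34.
Total probability = (3/4)(1/6) + (1/4)(7/34) = 3/17.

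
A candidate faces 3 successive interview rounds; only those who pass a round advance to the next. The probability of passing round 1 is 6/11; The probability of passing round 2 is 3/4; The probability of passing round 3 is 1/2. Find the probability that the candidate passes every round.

9/44

The events are sequential, so multiply the conditional probabilities:
P = 6/11 × 3/4 × 1/2 = 18/88 = 9/44.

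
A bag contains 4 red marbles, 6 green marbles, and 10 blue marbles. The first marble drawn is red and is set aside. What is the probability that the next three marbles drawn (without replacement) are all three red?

1/969

After the first draw, 3 of the remaining 19 marbles are red.
P = 3/19 × 2/18 × 1/17 = 6/5814 = 1/969.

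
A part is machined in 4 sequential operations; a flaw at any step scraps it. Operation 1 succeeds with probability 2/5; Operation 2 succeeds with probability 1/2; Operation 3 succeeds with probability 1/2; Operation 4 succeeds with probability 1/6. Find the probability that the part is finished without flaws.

1/60

Each stage is reached only if all earlier stages succeed, so
P = 2/5 × 1/2 × 1/2 × 1/6 = 2/120 = 1/60.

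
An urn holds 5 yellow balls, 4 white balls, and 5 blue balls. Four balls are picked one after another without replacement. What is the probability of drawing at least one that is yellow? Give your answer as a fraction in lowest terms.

P(no yellow) = 9/14 × 8/13 × 7/12 × 6/11 = 3024/24024 = 18/143.
P(at least one) = 1 − 18/143 = 125/143.

125/143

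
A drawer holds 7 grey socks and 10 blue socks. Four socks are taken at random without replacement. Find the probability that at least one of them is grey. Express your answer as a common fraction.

31/34

P(no grey) = 10/17 × 9/16 × 8/15 × 7/14 = 5040/57120 = 3/34.
P(at least one) = 1 − 3/34 = 31/34.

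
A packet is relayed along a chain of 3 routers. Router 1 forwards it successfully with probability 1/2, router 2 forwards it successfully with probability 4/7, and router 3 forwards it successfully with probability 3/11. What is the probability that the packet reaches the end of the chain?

The events are sequential, so multiply the conditional probabilities:
P = 1/2 × 4/7 × 3/11 = 12/154 = 6/77.

6/77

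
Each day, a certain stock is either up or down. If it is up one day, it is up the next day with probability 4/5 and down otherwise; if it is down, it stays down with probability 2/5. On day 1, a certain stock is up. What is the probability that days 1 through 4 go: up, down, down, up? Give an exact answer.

Day 1 is given. For each transition, use the conditional probability from the current state:
P(down | up) = 1/5; P(down | down) = 2/5; P(up | down) = 3/5.
P = 1/5 × 2/5 × 3/5 = 6/125.

6/125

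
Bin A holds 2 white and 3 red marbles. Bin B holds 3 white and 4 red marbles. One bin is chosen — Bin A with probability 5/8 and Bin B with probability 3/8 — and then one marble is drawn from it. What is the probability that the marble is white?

23/56

From Bin A: P(white) = 2/5.
From Bin B: P(white) = 3/7.
Total probability = (5/8)(2/5) + (3/8)(3/7) = 23/56.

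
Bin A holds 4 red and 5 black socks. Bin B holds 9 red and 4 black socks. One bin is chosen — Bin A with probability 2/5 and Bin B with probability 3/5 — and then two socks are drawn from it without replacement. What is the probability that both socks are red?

67/195

From Bin A: P(both red) = (4/9)(3/8) = 1/6.
From Bin B: P(both red) = (9/13)(8/12) = 6/13.
Total probability = (2/5)(1/6) + (3/5)(6/13) = 67/195.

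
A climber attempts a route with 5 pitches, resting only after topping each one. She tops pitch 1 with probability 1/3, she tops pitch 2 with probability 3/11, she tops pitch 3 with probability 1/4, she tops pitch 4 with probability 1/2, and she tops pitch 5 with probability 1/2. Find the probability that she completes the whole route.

1/176

Multiplying along the chain,
P = 1/3 × 3/11 × 1/4 × 1/2 × 1/2 = 3/528 = 1/176.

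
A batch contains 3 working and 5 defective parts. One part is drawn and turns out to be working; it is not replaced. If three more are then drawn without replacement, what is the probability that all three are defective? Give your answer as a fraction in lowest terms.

After the first draw, 5 of the remaining 7 parts are defective.
P = 5/7 × 4/6 × 3/5 = 60/210 = 2/7.

2/7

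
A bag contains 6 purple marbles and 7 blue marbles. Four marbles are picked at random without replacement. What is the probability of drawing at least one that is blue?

P(no blue) = 6/13 × 5/12 × 4/11 × 3/10 = 360/17160 = 3/143.
P(at least one) = 1 − 3/143 = 140/143.

140/143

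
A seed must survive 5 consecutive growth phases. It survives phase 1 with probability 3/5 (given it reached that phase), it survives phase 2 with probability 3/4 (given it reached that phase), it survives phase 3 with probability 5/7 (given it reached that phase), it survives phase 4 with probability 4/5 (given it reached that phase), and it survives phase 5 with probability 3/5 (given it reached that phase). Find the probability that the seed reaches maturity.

27/175

The events are sequential, so multiply the conditional probabilities:
P = 3/5 × 3/4 × 5/7 × 4/5 × 3/5 = 540/3500 = 27/175.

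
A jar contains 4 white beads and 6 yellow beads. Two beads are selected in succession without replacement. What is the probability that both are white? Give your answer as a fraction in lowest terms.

P = 4/10 × 3/9 = 12/90 = 2/15.

2/15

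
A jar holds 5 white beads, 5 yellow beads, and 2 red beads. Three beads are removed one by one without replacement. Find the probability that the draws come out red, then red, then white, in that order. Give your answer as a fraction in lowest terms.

Chain rule:
P = 2/12 × 1/11 × 5/10 = 10/1320 = 1/132.

1/132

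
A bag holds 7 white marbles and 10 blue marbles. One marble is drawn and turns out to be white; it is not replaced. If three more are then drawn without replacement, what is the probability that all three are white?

1/28

After the first draw, 6 of the remaining 16 marbles are white.
P = 6/16 × 5/15 × 4/14 = 120/3360 = 1/28.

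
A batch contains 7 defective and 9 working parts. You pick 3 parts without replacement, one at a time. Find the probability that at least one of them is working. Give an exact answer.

P(no working) = 7/16 × 6/15 × 5/14 = 210/3360 = 1/16.
P(at least one) = 1 − 1/16 = 15/16.

15/16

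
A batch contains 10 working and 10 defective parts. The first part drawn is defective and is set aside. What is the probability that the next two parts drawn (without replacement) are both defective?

4/19

With the first part removed, 9 defective remain out of 19.
P = 9/19 × 8/18 = 72/342 = 4/19.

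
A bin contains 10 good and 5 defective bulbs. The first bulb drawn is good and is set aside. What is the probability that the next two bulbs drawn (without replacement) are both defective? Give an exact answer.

With the first bulb removed, 5 defective remain out of 14.
P = 5/14 × 4/13 = 20/182 = 10/91.

10/91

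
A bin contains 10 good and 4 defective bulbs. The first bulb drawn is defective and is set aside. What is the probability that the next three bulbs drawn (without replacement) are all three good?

After the first draw, 10 of the remaining 13 bulbs are good.
P = 10/13 × 9/12 × 8/11 = 720/1716 = 60/143.

60/143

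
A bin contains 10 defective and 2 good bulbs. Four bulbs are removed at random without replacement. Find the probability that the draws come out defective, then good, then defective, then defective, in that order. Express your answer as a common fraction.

4/33

Each draw changes the counts, so multiply the conditional probabilities along the sequence:
P = 10/12 × 2/11 × 9/10 × 8/9 = 1440/11880 = 4/33.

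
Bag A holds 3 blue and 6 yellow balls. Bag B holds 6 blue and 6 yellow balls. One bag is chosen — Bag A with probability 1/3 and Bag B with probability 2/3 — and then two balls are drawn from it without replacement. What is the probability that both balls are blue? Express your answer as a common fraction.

From Bag A: P(both blue) = (3/9)(2/8) = 1/12.
From Bag B: P(both blue) = (6/12)(5/11) = 5/22.
Total probability = (1/3)(1/12) + (2/3)(5/22) = 71/396.

71/396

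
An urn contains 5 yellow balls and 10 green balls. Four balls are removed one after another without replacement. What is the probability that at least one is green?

272/273

P(no green) = 5/15 × 4/14 × 3/13 × 2/12 = 120/32760 = 1/273.
P(at least one) = 1 − 1/273 = 272/273.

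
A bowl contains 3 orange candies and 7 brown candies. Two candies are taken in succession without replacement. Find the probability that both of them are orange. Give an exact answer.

1/15

P(all orange) = 3/10 × 2/9 = 6/90 = 1/15.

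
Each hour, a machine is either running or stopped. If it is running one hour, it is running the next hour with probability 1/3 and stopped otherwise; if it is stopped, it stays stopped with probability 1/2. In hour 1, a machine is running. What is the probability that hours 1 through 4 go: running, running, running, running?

1/27

Hour 1 is given. For each transition, use the conditional probability from the current state:
P(running | running) = 1/3; P(running | running) = 1/3; P(running | running) = 1/3.
P = 1/3 × 1/3 × 1/3 = 1/27.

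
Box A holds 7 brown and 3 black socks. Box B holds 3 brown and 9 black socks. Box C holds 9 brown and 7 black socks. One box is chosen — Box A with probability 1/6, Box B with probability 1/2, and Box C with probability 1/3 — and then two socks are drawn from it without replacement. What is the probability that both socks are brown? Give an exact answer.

From Box A: P(both brown) = (7/10)(6/9) = 7/15.
From Box B: P(both brown) = (3/12)(2/11) = 1/22.
From Box C: P(both brown) = (9/16)(8/15) = 3/10.
Total probability = (1/6)(7/15) + (1/2)(1/22) + (1/3)(3/10) = 397/1980.

397/1980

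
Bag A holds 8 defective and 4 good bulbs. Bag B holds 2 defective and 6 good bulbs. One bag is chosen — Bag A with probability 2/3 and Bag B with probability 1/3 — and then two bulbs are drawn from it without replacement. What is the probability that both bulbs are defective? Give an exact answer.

From Bag A: P(both defective) = (8/12)(7/11) = 14/33.
From Bag B: P(both defective) = (2/8)(1/7) = 1/28.
Total probability = (2/3)(14/33) + (1/3)(1/28) = 817/2772.

817/2772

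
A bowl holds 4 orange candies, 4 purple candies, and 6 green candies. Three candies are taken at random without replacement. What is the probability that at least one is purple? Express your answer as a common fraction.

P(no purple) = 10/14 × 9/13 × 8/12 = 720/2184 = 30/91.
P(at least one) = 1 − 30/91 = 61/91.

61/91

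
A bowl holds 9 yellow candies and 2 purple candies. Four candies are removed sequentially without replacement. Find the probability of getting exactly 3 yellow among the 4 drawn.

28/55

One ordering (yellow drawn first) has probability 9/11 × 8/10 × 7/9 × 2/8 = 1008/7920 = 7/55.
There are C(4,3) = 4 such orderings, each equally likely, so P = 4 × 7/55 = 28/55.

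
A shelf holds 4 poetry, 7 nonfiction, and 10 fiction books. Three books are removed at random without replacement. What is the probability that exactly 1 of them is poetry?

272/665

One ordering (poetry drawn first) has probability 4/21 × 17/20 × 16/19 = 1088/7980 = 272/1995.
There are C(3,1) = 3 such orderings, each equally likely, so P = 3 × 272/1995 = 272/665.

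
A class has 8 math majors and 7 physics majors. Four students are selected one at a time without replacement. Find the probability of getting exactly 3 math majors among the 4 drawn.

One ordering (math majors drawn first) has probability 8/15 × 7/14 × 6/13 × 7/12 = 2352/32760 = 14/195.
There are C(4,3) = 4 such orderings, each equally likely, so P = 4 × 14/195 = 56/195.

56/195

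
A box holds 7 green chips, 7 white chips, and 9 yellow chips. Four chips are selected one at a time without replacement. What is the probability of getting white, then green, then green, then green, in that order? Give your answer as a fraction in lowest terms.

Each draw changes the counts, so multiply the conditional probabilities along the sequence:
P = 7/23 × 7/22 × 6/21 × 5/20 = 1470/212520 = 7/1012.

7/1012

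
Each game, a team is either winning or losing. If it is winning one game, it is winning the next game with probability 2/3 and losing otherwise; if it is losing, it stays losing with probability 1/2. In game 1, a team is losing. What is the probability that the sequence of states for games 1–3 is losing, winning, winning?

Game 1 is given. For each transition, use the conditional probability from the current state:
P(winning | losing) = 1/2; P(winning | winning) = 2/3.
P = 1/2 × 2/3 = 2/6 = 1/3.

1/3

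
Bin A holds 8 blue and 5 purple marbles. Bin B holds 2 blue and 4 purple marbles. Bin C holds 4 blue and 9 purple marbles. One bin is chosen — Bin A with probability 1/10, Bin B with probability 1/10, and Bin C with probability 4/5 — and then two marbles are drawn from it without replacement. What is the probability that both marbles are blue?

203/1950

From Bin A: P(both blue) = (8/13)(7/12) = 14/39.
From Bin B: P(both blue) = (2/6)(1/5) = 1/15.
From Bin C: P(both blue) = (4/13)(3/12) = 1/13.
Total probability = (1/10)(14/39) + (1/10)(1/15) + (4/5)(1/13) = 203/1950.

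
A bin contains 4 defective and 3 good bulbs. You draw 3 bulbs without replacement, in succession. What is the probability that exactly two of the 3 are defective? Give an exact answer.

18/35

One ordering (defective drawn first) has probability 4/7 × 3/6 × 3/5 = 36/210 = 6/35.
There are C(3,2) = 3 such orderings, each equally likely, so P = 3 × 6/35 = 18/35.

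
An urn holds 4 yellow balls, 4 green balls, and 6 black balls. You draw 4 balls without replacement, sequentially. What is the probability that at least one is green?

P(no green) = 10/14 × 9/13 × 8/12 × 7/11 = 5040/24024 = 30/143.
P(at least one) = 1 − 30/143 = 113/143.

113/143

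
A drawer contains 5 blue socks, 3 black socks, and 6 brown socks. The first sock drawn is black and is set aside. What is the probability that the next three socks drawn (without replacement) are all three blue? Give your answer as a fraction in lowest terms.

5/143

With the first sock removed, 5 blue remain out of 13.
P = 5/13 × 4/12 × 3/11 = 60/1716 = 5/143.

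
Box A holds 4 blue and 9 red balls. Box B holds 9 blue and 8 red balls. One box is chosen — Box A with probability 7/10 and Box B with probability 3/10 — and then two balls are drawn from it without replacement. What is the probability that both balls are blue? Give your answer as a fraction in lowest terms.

From Box A: P(both blue) = (4/13)(3/12) = 1/13.
From Box B: P(both blue) = (9/17)(8/16) = 9/34.
Total probability = (7/10)(1/13) + (3/10)(9/34) = 589/4420.

589/4420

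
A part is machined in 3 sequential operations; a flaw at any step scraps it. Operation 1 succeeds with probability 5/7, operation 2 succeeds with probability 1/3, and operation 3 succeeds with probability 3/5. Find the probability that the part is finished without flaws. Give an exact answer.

Each stage is reached only if all earlier stages succeed, so
P = 5/7 × 1/3 × 3/5 = 15/105 = 1/7.

1/7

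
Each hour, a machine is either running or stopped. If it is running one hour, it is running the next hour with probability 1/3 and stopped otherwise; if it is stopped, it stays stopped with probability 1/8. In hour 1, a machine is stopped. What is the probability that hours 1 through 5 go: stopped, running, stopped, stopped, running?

Hour 1 is given. For each transition, use the conditional probability from the current state:
P(running | stopped) = 7/8; P(stopped | running) = 2/3; P(stopped | stopped) = 1/8; P(running | stopped) = 7/8.
P = 7/8 × 2/3 × 1/8 × 7/8 = 98/1536 = 49/768.

49/768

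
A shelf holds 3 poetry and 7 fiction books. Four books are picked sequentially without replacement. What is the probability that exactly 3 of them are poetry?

One ordering (poetry drawn first) has probability 3/10 × 2/9 × 1/8 × 7/7 = 42/5040 = 1/120.
There are C(4,3) = 4 such orderings, each equally likely, so P = 4 × 1/120 = 1/30.

1/30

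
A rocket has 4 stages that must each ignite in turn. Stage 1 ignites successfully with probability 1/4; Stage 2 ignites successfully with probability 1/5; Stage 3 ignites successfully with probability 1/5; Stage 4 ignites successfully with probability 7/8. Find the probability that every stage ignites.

7/800

Multiplying along the chain,
P = 1/4 × 1/5 × 1/5 × 7/8 = 7/800.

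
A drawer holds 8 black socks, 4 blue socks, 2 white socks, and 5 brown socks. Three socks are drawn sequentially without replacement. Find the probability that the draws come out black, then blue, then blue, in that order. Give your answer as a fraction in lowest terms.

16/969

Chain rule:
P = 8/19 × 4/18 × 3/17 = 96/5814 = 16/969.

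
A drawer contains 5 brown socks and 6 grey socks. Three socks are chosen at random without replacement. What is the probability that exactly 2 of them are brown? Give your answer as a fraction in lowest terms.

One ordering (brown drawn first) has probability 5/11 × 4/10 × 6/9 = 120/990 = 4/33.
There are C(3,2) = 3 such orderings, each equally likely, so P = 3 × 4/33 = 4/11.

4/11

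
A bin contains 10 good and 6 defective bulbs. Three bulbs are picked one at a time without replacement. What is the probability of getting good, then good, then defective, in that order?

Chain rule:
P = 10/16 × 9/15 × 6/14 = 540/3360 = 9/56.

9/56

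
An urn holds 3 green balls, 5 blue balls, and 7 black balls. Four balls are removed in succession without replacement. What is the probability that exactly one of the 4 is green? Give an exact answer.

One ordering (green drawn first) has probability 3/15 × 12/14 × 11/13 × 10/12 = 3960/32760 = 11/91.
There are C(4,1) = 4 such orderings, each equally likely, so P = 4 × 11/91 = 44/91.

44/91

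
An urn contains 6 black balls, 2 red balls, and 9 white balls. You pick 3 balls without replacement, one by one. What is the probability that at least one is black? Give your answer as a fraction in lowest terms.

103/136

P(no black) = 11/17 × 10/16 × 9/15 = 990/4080 = 33/136.
P(at least one) = 1 − 33/136 = 103/136.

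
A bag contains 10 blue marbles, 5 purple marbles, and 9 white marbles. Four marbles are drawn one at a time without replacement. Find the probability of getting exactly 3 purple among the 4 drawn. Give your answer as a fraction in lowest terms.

One ordering (purple drawn first) has probability 5/24 × 4/23 × 3/22 × 19/21 = 1140/255024 = 95/21252.
There are C(4,3) = 4 such orderings, each equally likely, so P = 4 × 95/21252 = 95/5313.

95/5313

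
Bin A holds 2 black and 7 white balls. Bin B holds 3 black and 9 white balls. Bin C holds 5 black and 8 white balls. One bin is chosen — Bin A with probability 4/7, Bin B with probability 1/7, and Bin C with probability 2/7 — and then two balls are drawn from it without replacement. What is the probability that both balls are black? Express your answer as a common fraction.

1063/18018

From Bin A: P(both black) = (2/9)(1/8) = 1/36.
From Bin B: P(both black) = (3/12)(2/11) = 1/22.
From Bin C: P(both black) = (5/13)(4/12) = 5/39.
Total probability = (4/7)(1/36) + (1/7)(1/22) + (2/7)(5/39) = 1063/18018.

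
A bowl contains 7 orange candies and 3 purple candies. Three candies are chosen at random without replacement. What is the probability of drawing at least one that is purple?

P(no purple) = 7/10 × 6/9 × 5/8 = 210/720 = 7/24.
P(at least one) = 1 − 7/24 = 17/24.

17/24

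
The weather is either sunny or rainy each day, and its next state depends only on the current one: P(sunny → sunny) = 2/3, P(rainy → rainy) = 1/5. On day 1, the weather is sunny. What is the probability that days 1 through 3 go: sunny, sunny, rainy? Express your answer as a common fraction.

2/9

Day 1 is given. For each transition, use the conditional probability from the current state:
P(sunny | sunny) = 2/3; P(rainy | sunny) = 1/3.
P = 2/3 × 1/3 = 2/9.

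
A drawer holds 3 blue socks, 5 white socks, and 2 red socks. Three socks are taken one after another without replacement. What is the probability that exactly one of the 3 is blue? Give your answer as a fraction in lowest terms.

21/40

One ordering (blue drawn first) has probability 3/10 × 7/9 × 6/8 = 126/720 = 7/40.
There are C(3,1) = 3 such orderings, each equally likely, so P = 3 × 7/40 = 21/40.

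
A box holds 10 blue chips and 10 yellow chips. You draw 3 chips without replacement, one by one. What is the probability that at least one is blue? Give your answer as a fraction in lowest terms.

17/19

P(no blue) = 10/20 × 9/19 × 8/18 = 720/6840 = 2/19.
P(at least one) = 1 − 2/19 = 17/19.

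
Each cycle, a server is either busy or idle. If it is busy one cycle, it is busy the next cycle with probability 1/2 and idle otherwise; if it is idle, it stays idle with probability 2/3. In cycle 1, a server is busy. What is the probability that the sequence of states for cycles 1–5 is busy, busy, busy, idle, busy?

Cycle 1 is given. For each transition, use the conditional probability from the current state:
P(busy | busy) = 1/2; P(busy | busy) = 1/2; P(idle | busy) = 1/2; P(busy | idle) = 1/3.
P = 1/2 × 1/2 × 1/2 × 1/3 = 1/24.

1/24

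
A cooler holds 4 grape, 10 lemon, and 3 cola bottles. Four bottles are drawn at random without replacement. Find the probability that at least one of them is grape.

P(no grape) = 13/17 × 12/16 × 11/15 × 10/14 = 17160/57120 = 143/476.
P(at least one) = 1 − 143/476 = 333/476.

333/476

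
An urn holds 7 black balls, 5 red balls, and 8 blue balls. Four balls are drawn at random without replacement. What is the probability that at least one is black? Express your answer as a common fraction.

P(no black) = 13/20 × 12/19 × 11/18 × 10/17 = 17160/116280 = 143/969.
P(at least one) = 1 − 143/969 = 826/969.

826/969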